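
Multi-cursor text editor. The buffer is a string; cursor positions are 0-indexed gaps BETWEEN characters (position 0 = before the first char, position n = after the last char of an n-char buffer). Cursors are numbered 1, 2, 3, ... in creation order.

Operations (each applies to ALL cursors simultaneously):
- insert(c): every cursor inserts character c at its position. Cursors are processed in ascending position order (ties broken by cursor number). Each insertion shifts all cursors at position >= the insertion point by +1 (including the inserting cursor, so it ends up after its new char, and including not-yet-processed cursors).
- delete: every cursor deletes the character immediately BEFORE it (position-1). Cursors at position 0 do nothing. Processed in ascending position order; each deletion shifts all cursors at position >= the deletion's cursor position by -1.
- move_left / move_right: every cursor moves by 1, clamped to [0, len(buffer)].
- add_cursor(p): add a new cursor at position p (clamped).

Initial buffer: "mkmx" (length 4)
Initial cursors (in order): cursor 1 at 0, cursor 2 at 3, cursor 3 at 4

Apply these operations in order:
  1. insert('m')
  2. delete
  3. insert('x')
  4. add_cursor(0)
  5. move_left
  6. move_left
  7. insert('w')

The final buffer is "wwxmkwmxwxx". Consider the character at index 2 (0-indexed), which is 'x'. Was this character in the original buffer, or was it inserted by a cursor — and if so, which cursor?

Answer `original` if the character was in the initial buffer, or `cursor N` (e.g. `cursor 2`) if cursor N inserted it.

Answer: cursor 1

Derivation:
After op 1 (insert('m')): buffer="mmkmmxm" (len 7), cursors c1@1 c2@5 c3@7, authorship 1...2.3
After op 2 (delete): buffer="mkmx" (len 4), cursors c1@0 c2@3 c3@4, authorship ....
After op 3 (insert('x')): buffer="xmkmxxx" (len 7), cursors c1@1 c2@5 c3@7, authorship 1...2.3
After op 4 (add_cursor(0)): buffer="xmkmxxx" (len 7), cursors c4@0 c1@1 c2@5 c3@7, authorship 1...2.3
After op 5 (move_left): buffer="xmkmxxx" (len 7), cursors c1@0 c4@0 c2@4 c3@6, authorship 1...2.3
After op 6 (move_left): buffer="xmkmxxx" (len 7), cursors c1@0 c4@0 c2@3 c3@5, authorship 1...2.3
After op 7 (insert('w')): buffer="wwxmkwmxwxx" (len 11), cursors c1@2 c4@2 c2@6 c3@9, authorship 141..2.23.3
Authorship (.=original, N=cursor N): 1 4 1 . . 2 . 2 3 . 3
Index 2: author = 1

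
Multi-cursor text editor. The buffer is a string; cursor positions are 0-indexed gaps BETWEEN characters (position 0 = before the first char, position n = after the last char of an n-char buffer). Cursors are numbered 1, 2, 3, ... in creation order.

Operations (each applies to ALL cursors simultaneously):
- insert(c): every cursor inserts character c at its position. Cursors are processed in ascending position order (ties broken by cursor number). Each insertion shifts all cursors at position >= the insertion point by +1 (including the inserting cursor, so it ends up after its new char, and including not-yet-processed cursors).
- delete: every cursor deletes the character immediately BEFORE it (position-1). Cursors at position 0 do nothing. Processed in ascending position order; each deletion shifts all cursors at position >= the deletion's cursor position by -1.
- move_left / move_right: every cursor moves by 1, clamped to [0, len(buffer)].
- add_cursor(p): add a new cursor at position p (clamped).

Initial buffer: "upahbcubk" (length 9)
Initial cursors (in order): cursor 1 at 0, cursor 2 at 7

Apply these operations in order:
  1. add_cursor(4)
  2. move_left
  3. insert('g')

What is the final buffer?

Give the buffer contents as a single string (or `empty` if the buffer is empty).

After op 1 (add_cursor(4)): buffer="upahbcubk" (len 9), cursors c1@0 c3@4 c2@7, authorship .........
After op 2 (move_left): buffer="upahbcubk" (len 9), cursors c1@0 c3@3 c2@6, authorship .........
After op 3 (insert('g')): buffer="gupaghbcgubk" (len 12), cursors c1@1 c3@5 c2@9, authorship 1...3...2...

Answer: gupaghbcgubk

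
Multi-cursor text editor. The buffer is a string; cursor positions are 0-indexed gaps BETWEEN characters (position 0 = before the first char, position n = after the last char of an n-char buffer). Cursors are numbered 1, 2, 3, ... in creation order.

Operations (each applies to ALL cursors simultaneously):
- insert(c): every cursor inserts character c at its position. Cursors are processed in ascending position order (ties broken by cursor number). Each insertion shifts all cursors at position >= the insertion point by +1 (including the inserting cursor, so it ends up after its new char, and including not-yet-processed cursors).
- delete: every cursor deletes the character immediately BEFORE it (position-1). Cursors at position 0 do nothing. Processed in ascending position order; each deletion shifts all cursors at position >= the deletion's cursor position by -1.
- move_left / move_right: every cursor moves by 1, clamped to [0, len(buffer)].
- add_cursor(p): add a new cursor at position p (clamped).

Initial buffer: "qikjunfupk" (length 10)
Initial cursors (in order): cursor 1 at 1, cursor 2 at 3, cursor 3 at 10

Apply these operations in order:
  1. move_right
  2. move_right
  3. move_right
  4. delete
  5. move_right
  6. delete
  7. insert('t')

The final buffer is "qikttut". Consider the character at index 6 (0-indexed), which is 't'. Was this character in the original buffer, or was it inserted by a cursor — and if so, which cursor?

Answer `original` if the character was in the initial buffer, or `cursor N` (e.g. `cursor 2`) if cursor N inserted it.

Answer: cursor 3

Derivation:
After op 1 (move_right): buffer="qikjunfupk" (len 10), cursors c1@2 c2@4 c3@10, authorship ..........
After op 2 (move_right): buffer="qikjunfupk" (len 10), cursors c1@3 c2@5 c3@10, authorship ..........
After op 3 (move_right): buffer="qikjunfupk" (len 10), cursors c1@4 c2@6 c3@10, authorship ..........
After op 4 (delete): buffer="qikufup" (len 7), cursors c1@3 c2@4 c3@7, authorship .......
After op 5 (move_right): buffer="qikufup" (len 7), cursors c1@4 c2@5 c3@7, authorship .......
After op 6 (delete): buffer="qiku" (len 4), cursors c1@3 c2@3 c3@4, authorship ....
After op 7 (insert('t')): buffer="qikttut" (len 7), cursors c1@5 c2@5 c3@7, authorship ...12.3
Authorship (.=original, N=cursor N): . . . 1 2 . 3
Index 6: author = 3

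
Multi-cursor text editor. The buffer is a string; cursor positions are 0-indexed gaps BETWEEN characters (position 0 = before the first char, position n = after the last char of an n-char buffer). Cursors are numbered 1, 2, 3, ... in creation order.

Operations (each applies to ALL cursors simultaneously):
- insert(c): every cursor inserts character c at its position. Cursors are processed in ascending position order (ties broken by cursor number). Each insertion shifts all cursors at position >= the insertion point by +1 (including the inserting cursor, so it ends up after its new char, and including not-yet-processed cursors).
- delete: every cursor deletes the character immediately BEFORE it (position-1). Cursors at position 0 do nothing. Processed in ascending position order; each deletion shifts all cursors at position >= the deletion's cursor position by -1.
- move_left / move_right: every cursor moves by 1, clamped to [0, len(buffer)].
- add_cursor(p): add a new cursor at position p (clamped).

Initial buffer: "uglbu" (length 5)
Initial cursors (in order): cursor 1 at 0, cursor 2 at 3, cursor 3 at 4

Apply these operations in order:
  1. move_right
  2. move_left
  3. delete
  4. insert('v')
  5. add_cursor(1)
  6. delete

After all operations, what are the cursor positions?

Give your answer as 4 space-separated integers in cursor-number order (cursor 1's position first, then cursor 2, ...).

Answer: 0 2 2 0

Derivation:
After op 1 (move_right): buffer="uglbu" (len 5), cursors c1@1 c2@4 c3@5, authorship .....
After op 2 (move_left): buffer="uglbu" (len 5), cursors c1@0 c2@3 c3@4, authorship .....
After op 3 (delete): buffer="ugu" (len 3), cursors c1@0 c2@2 c3@2, authorship ...
After op 4 (insert('v')): buffer="vugvvu" (len 6), cursors c1@1 c2@5 c3@5, authorship 1..23.
After op 5 (add_cursor(1)): buffer="vugvvu" (len 6), cursors c1@1 c4@1 c2@5 c3@5, authorship 1..23.
After op 6 (delete): buffer="ugu" (len 3), cursors c1@0 c4@0 c2@2 c3@2, authorship ...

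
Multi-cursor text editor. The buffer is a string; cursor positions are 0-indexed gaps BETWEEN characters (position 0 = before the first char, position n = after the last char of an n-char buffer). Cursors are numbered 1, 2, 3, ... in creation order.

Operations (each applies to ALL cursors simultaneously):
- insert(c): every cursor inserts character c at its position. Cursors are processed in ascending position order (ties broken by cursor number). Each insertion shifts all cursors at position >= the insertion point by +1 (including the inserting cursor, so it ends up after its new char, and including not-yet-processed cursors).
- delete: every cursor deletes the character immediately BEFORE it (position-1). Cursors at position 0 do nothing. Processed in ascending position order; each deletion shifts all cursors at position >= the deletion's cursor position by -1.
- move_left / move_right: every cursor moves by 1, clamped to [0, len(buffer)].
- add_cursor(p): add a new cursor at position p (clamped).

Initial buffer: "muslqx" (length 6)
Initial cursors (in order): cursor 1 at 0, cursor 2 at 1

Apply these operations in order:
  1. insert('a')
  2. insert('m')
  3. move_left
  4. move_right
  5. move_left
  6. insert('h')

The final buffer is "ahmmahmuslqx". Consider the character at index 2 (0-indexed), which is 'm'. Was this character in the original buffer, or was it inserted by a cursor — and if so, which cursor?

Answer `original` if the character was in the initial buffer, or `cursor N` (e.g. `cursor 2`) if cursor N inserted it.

After op 1 (insert('a')): buffer="amauslqx" (len 8), cursors c1@1 c2@3, authorship 1.2.....
After op 2 (insert('m')): buffer="ammamuslqx" (len 10), cursors c1@2 c2@5, authorship 11.22.....
After op 3 (move_left): buffer="ammamuslqx" (len 10), cursors c1@1 c2@4, authorship 11.22.....
After op 4 (move_right): buffer="ammamuslqx" (len 10), cursors c1@2 c2@5, authorship 11.22.....
After op 5 (move_left): buffer="ammamuslqx" (len 10), cursors c1@1 c2@4, authorship 11.22.....
After op 6 (insert('h')): buffer="ahmmahmuslqx" (len 12), cursors c1@2 c2@6, authorship 111.222.....
Authorship (.=original, N=cursor N): 1 1 1 . 2 2 2 . . . . .
Index 2: author = 1

Answer: cursor 1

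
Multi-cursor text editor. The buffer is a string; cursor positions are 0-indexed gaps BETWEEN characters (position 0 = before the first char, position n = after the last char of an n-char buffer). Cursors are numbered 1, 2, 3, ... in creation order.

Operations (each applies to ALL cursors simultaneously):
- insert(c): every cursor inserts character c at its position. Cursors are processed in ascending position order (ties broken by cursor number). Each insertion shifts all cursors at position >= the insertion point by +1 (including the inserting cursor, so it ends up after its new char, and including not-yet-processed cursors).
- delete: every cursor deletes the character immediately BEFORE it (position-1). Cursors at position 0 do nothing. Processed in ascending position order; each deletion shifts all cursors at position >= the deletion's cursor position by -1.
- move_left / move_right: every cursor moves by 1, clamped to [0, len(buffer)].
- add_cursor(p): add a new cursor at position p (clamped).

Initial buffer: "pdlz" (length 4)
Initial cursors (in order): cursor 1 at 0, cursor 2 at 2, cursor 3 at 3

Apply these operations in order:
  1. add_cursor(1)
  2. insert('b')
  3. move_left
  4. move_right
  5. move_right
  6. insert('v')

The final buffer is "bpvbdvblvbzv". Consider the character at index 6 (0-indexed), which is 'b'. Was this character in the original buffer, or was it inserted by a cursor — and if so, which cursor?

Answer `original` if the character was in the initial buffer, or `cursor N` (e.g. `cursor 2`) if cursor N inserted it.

After op 1 (add_cursor(1)): buffer="pdlz" (len 4), cursors c1@0 c4@1 c2@2 c3@3, authorship ....
After op 2 (insert('b')): buffer="bpbdblbz" (len 8), cursors c1@1 c4@3 c2@5 c3@7, authorship 1.4.2.3.
After op 3 (move_left): buffer="bpbdblbz" (len 8), cursors c1@0 c4@2 c2@4 c3@6, authorship 1.4.2.3.
After op 4 (move_right): buffer="bpbdblbz" (len 8), cursors c1@1 c4@3 c2@5 c3@7, authorship 1.4.2.3.
After op 5 (move_right): buffer="bpbdblbz" (len 8), cursors c1@2 c4@4 c2@6 c3@8, authorship 1.4.2.3.
After op 6 (insert('v')): buffer="bpvbdvblvbzv" (len 12), cursors c1@3 c4@6 c2@9 c3@12, authorship 1.14.42.23.3
Authorship (.=original, N=cursor N): 1 . 1 4 . 4 2 . 2 3 . 3
Index 6: author = 2

Answer: cursor 2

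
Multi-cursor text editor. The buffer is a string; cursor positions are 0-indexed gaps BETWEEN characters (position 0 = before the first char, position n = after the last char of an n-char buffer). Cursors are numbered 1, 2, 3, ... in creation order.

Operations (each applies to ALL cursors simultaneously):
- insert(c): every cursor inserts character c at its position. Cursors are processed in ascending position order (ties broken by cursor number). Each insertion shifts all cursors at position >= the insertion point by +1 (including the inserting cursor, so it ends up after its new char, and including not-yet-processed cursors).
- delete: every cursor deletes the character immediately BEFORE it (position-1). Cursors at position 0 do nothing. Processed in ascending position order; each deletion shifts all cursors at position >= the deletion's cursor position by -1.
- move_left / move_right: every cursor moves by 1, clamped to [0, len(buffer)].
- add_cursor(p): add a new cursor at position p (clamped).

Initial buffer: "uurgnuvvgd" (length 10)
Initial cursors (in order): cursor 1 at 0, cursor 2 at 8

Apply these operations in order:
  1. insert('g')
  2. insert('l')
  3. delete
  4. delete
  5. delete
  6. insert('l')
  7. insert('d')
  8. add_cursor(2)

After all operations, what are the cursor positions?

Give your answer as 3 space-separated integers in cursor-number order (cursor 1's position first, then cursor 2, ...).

After op 1 (insert('g')): buffer="guurgnuvvggd" (len 12), cursors c1@1 c2@10, authorship 1........2..
After op 2 (insert('l')): buffer="gluurgnuvvglgd" (len 14), cursors c1@2 c2@12, authorship 11........22..
After op 3 (delete): buffer="guurgnuvvggd" (len 12), cursors c1@1 c2@10, authorship 1........2..
After op 4 (delete): buffer="uurgnuvvgd" (len 10), cursors c1@0 c2@8, authorship ..........
After op 5 (delete): buffer="uurgnuvgd" (len 9), cursors c1@0 c2@7, authorship .........
After op 6 (insert('l')): buffer="luurgnuvlgd" (len 11), cursors c1@1 c2@9, authorship 1.......2..
After op 7 (insert('d')): buffer="lduurgnuvldgd" (len 13), cursors c1@2 c2@11, authorship 11.......22..
After op 8 (add_cursor(2)): buffer="lduurgnuvldgd" (len 13), cursors c1@2 c3@2 c2@11, authorship 11.......22..

Answer: 2 11 2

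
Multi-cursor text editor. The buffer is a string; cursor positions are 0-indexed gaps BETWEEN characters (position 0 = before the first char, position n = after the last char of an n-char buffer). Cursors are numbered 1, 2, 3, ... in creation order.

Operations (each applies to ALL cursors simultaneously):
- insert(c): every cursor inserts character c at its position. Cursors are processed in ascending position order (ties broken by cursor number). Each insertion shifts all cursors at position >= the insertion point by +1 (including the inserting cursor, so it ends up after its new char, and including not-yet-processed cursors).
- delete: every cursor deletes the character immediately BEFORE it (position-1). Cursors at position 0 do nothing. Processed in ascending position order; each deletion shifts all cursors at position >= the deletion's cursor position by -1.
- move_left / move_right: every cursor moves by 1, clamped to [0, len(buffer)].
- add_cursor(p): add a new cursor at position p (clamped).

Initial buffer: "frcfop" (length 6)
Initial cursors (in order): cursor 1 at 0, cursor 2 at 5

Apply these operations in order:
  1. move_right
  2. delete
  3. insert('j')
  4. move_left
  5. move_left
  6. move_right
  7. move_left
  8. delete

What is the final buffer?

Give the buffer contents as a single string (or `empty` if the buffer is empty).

After op 1 (move_right): buffer="frcfop" (len 6), cursors c1@1 c2@6, authorship ......
After op 2 (delete): buffer="rcfo" (len 4), cursors c1@0 c2@4, authorship ....
After op 3 (insert('j')): buffer="jrcfoj" (len 6), cursors c1@1 c2@6, authorship 1....2
After op 4 (move_left): buffer="jrcfoj" (len 6), cursors c1@0 c2@5, authorship 1....2
After op 5 (move_left): buffer="jrcfoj" (len 6), cursors c1@0 c2@4, authorship 1....2
After op 6 (move_right): buffer="jrcfoj" (len 6), cursors c1@1 c2@5, authorship 1....2
After op 7 (move_left): buffer="jrcfoj" (len 6), cursors c1@0 c2@4, authorship 1....2
After op 8 (delete): buffer="jrcoj" (len 5), cursors c1@0 c2@3, authorship 1...2

Answer: jrcoj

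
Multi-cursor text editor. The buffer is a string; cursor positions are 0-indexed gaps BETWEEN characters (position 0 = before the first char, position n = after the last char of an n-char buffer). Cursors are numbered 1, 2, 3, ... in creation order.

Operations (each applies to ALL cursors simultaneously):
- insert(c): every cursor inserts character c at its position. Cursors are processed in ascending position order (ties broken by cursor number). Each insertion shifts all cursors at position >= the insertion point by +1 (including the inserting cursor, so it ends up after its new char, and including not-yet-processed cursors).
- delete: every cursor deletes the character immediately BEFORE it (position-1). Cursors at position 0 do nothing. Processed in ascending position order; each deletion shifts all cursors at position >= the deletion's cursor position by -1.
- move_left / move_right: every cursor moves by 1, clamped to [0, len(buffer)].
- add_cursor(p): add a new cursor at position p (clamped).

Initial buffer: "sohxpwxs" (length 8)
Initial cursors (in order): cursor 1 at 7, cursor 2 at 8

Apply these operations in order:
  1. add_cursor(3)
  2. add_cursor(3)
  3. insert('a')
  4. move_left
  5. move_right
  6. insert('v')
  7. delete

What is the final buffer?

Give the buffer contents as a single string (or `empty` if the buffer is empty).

After op 1 (add_cursor(3)): buffer="sohxpwxs" (len 8), cursors c3@3 c1@7 c2@8, authorship ........
After op 2 (add_cursor(3)): buffer="sohxpwxs" (len 8), cursors c3@3 c4@3 c1@7 c2@8, authorship ........
After op 3 (insert('a')): buffer="sohaaxpwxasa" (len 12), cursors c3@5 c4@5 c1@10 c2@12, authorship ...34....1.2
After op 4 (move_left): buffer="sohaaxpwxasa" (len 12), cursors c3@4 c4@4 c1@9 c2@11, authorship ...34....1.2
After op 5 (move_right): buffer="sohaaxpwxasa" (len 12), cursors c3@5 c4@5 c1@10 c2@12, authorship ...34....1.2
After op 6 (insert('v')): buffer="sohaavvxpwxavsav" (len 16), cursors c3@7 c4@7 c1@13 c2@16, authorship ...3434....11.22
After op 7 (delete): buffer="sohaaxpwxasa" (len 12), cursors c3@5 c4@5 c1@10 c2@12, authorship ...34....1.2

Answer: sohaaxpwxasa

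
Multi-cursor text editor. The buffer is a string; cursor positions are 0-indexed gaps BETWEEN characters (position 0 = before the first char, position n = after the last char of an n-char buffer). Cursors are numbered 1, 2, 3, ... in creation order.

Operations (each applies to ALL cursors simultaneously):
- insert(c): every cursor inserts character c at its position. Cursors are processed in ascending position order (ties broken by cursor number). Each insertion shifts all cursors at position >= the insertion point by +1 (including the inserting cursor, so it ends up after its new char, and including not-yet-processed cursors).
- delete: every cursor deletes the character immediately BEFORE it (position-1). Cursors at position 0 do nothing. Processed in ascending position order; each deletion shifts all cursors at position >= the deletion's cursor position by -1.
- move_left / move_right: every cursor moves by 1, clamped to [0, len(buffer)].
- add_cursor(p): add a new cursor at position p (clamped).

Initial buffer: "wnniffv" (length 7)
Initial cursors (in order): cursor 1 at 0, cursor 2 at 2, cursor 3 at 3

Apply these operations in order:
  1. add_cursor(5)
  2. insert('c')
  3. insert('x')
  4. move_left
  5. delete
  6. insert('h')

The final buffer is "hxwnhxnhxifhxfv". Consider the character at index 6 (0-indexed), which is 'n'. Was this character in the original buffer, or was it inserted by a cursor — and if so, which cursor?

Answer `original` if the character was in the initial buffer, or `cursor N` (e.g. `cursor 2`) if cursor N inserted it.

After op 1 (add_cursor(5)): buffer="wnniffv" (len 7), cursors c1@0 c2@2 c3@3 c4@5, authorship .......
After op 2 (insert('c')): buffer="cwncncifcfv" (len 11), cursors c1@1 c2@4 c3@6 c4@9, authorship 1..2.3..4..
After op 3 (insert('x')): buffer="cxwncxncxifcxfv" (len 15), cursors c1@2 c2@6 c3@9 c4@13, authorship 11..22.33..44..
After op 4 (move_left): buffer="cxwncxncxifcxfv" (len 15), cursors c1@1 c2@5 c3@8 c4@12, authorship 11..22.33..44..
After op 5 (delete): buffer="xwnxnxifxfv" (len 11), cursors c1@0 c2@3 c3@5 c4@8, authorship 1..2.3..4..
After op 6 (insert('h')): buffer="hxwnhxnhxifhxfv" (len 15), cursors c1@1 c2@5 c3@8 c4@12, authorship 11..22.33..44..
Authorship (.=original, N=cursor N): 1 1 . . 2 2 . 3 3 . . 4 4 . .
Index 6: author = original

Answer: original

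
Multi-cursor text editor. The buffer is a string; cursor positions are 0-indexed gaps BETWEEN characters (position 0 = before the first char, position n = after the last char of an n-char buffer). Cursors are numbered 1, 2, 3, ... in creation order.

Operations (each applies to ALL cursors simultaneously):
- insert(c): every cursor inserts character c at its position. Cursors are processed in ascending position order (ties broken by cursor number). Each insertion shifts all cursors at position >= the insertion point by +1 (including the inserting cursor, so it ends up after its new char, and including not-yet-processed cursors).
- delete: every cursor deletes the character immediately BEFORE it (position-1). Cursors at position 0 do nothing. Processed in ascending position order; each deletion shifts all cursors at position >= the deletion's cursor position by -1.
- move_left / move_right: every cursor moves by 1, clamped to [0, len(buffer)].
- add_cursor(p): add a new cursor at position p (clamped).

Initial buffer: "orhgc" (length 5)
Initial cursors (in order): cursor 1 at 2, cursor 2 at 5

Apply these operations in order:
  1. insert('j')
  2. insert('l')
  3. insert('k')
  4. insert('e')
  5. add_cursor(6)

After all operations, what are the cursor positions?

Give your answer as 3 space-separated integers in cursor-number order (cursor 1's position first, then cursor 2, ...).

Answer: 6 13 6

Derivation:
After op 1 (insert('j')): buffer="orjhgcj" (len 7), cursors c1@3 c2@7, authorship ..1...2
After op 2 (insert('l')): buffer="orjlhgcjl" (len 9), cursors c1@4 c2@9, authorship ..11...22
After op 3 (insert('k')): buffer="orjlkhgcjlk" (len 11), cursors c1@5 c2@11, authorship ..111...222
After op 4 (insert('e')): buffer="orjlkehgcjlke" (len 13), cursors c1@6 c2@13, authorship ..1111...2222
After op 5 (add_cursor(6)): buffer="orjlkehgcjlke" (len 13), cursors c1@6 c3@6 c2@13, authorship ..1111...2222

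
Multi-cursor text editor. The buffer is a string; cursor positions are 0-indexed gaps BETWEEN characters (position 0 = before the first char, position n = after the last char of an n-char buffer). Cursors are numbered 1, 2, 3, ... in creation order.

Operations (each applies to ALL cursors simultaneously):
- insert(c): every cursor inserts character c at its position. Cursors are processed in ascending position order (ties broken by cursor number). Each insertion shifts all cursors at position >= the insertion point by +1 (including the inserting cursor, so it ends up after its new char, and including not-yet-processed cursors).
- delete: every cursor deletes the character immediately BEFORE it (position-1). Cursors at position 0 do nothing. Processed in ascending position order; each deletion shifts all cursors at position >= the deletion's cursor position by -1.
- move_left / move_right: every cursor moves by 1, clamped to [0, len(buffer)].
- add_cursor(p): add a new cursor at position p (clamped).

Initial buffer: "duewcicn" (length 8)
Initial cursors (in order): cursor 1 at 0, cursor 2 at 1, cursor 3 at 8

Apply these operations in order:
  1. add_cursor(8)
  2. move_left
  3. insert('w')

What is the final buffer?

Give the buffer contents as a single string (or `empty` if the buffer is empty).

Answer: wwduewcicwwn

Derivation:
After op 1 (add_cursor(8)): buffer="duewcicn" (len 8), cursors c1@0 c2@1 c3@8 c4@8, authorship ........
After op 2 (move_left): buffer="duewcicn" (len 8), cursors c1@0 c2@0 c3@7 c4@7, authorship ........
After op 3 (insert('w')): buffer="wwduewcicwwn" (len 12), cursors c1@2 c2@2 c3@11 c4@11, authorship 12.......34.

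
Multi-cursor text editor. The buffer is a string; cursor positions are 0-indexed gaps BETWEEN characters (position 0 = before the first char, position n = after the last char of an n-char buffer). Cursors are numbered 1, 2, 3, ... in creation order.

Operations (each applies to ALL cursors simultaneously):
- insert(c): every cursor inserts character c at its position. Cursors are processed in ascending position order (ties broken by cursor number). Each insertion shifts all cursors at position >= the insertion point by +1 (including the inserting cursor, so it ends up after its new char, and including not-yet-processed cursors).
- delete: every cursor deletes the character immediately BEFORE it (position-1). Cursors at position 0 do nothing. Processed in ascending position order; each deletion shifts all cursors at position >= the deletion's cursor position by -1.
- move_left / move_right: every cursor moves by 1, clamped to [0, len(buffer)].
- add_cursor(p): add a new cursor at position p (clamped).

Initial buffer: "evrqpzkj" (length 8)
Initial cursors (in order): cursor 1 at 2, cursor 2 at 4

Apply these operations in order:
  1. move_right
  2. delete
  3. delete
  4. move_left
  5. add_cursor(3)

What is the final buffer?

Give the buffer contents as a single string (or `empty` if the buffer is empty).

Answer: ezkj

Derivation:
After op 1 (move_right): buffer="evrqpzkj" (len 8), cursors c1@3 c2@5, authorship ........
After op 2 (delete): buffer="evqzkj" (len 6), cursors c1@2 c2@3, authorship ......
After op 3 (delete): buffer="ezkj" (len 4), cursors c1@1 c2@1, authorship ....
After op 4 (move_left): buffer="ezkj" (len 4), cursors c1@0 c2@0, authorship ....
After op 5 (add_cursor(3)): buffer="ezkj" (len 4), cursors c1@0 c2@0 c3@3, authorship ....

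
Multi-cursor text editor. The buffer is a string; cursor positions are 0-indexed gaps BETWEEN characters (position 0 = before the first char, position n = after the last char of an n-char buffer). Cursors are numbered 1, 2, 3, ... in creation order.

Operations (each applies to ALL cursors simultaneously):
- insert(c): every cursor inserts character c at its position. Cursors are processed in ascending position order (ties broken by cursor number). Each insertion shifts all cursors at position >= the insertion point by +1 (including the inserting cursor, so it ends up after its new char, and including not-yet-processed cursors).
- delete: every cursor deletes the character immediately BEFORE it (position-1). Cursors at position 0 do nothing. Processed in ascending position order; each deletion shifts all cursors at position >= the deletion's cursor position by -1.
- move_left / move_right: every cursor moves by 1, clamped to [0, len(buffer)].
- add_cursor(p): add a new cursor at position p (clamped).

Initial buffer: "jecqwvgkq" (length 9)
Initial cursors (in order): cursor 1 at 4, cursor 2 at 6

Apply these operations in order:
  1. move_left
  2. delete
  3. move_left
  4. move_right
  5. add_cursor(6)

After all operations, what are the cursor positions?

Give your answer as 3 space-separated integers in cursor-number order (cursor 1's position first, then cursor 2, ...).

After op 1 (move_left): buffer="jecqwvgkq" (len 9), cursors c1@3 c2@5, authorship .........
After op 2 (delete): buffer="jeqvgkq" (len 7), cursors c1@2 c2@3, authorship .......
After op 3 (move_left): buffer="jeqvgkq" (len 7), cursors c1@1 c2@2, authorship .......
After op 4 (move_right): buffer="jeqvgkq" (len 7), cursors c1@2 c2@3, authorship .......
After op 5 (add_cursor(6)): buffer="jeqvgkq" (len 7), cursors c1@2 c2@3 c3@6, authorship .......

Answer: 2 3 6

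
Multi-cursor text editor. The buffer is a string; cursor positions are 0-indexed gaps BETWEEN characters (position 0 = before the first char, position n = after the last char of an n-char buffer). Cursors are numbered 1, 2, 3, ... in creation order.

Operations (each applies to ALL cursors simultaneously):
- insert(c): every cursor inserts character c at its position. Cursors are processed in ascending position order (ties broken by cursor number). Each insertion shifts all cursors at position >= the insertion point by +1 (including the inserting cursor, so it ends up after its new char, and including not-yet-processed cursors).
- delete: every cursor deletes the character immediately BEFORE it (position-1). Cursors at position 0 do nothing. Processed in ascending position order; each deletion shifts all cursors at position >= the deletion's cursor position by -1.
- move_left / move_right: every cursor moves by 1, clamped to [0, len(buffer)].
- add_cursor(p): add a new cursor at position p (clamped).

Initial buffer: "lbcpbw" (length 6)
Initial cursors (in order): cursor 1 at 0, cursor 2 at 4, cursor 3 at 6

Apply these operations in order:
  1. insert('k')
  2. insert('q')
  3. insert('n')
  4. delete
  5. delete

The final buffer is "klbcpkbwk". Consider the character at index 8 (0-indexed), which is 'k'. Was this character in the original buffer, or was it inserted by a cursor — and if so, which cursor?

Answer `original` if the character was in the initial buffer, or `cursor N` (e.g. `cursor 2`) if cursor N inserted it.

Answer: cursor 3

Derivation:
After op 1 (insert('k')): buffer="klbcpkbwk" (len 9), cursors c1@1 c2@6 c3@9, authorship 1....2..3
After op 2 (insert('q')): buffer="kqlbcpkqbwkq" (len 12), cursors c1@2 c2@8 c3@12, authorship 11....22..33
After op 3 (insert('n')): buffer="kqnlbcpkqnbwkqn" (len 15), cursors c1@3 c2@10 c3@15, authorship 111....222..333
After op 4 (delete): buffer="kqlbcpkqbwkq" (len 12), cursors c1@2 c2@8 c3@12, authorship 11....22..33
After op 5 (delete): buffer="klbcpkbwk" (len 9), cursors c1@1 c2@6 c3@9, authorship 1....2..3
Authorship (.=original, N=cursor N): 1 . . . . 2 . . 3
Index 8: author = 3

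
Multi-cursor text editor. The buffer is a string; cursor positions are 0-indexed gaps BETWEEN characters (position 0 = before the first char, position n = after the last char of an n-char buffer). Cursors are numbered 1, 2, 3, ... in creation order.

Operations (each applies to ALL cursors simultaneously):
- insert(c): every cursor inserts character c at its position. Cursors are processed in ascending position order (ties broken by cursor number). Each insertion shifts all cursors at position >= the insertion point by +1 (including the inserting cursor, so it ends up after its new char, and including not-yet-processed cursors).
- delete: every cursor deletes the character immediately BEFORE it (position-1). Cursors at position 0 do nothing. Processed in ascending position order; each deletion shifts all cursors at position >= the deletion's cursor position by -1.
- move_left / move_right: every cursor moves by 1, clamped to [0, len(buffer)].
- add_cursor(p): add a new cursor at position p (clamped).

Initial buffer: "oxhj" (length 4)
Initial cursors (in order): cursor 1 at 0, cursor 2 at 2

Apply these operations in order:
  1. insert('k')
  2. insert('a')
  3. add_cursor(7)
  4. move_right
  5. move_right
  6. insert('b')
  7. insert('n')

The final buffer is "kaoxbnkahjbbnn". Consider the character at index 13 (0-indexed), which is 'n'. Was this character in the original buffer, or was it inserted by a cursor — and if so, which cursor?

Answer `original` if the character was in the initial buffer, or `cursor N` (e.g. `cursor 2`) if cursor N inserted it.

Answer: cursor 3

Derivation:
After op 1 (insert('k')): buffer="koxkhj" (len 6), cursors c1@1 c2@4, authorship 1..2..
After op 2 (insert('a')): buffer="kaoxkahj" (len 8), cursors c1@2 c2@6, authorship 11..22..
After op 3 (add_cursor(7)): buffer="kaoxkahj" (len 8), cursors c1@2 c2@6 c3@7, authorship 11..22..
After op 4 (move_right): buffer="kaoxkahj" (len 8), cursors c1@3 c2@7 c3@8, authorship 11..22..
After op 5 (move_right): buffer="kaoxkahj" (len 8), cursors c1@4 c2@8 c3@8, authorship 11..22..
After op 6 (insert('b')): buffer="kaoxbkahjbb" (len 11), cursors c1@5 c2@11 c3@11, authorship 11..122..23
After op 7 (insert('n')): buffer="kaoxbnkahjbbnn" (len 14), cursors c1@6 c2@14 c3@14, authorship 11..1122..2323
Authorship (.=original, N=cursor N): 1 1 . . 1 1 2 2 . . 2 3 2 3
Index 13: author = 3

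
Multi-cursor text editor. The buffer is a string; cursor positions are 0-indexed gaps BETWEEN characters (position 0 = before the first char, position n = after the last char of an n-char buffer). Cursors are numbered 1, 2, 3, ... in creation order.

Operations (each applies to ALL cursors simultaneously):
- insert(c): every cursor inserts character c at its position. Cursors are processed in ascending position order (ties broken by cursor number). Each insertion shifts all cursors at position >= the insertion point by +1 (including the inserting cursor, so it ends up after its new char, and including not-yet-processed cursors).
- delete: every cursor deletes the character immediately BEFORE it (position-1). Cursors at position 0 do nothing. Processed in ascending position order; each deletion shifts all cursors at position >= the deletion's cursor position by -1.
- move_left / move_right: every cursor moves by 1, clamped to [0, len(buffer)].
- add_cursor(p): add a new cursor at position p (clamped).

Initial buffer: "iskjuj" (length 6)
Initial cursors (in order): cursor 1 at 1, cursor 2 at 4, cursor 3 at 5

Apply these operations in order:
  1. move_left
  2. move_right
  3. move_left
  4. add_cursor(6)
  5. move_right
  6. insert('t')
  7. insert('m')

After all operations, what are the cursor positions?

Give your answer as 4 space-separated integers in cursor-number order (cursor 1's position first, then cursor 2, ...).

Answer: 3 8 11 14

Derivation:
After op 1 (move_left): buffer="iskjuj" (len 6), cursors c1@0 c2@3 c3@4, authorship ......
After op 2 (move_right): buffer="iskjuj" (len 6), cursors c1@1 c2@4 c3@5, authorship ......
After op 3 (move_left): buffer="iskjuj" (len 6), cursors c1@0 c2@3 c3@4, authorship ......
After op 4 (add_cursor(6)): buffer="iskjuj" (len 6), cursors c1@0 c2@3 c3@4 c4@6, authorship ......
After op 5 (move_right): buffer="iskjuj" (len 6), cursors c1@1 c2@4 c3@5 c4@6, authorship ......
After op 6 (insert('t')): buffer="itskjtutjt" (len 10), cursors c1@2 c2@6 c3@8 c4@10, authorship .1...2.3.4
After op 7 (insert('m')): buffer="itmskjtmutmjtm" (len 14), cursors c1@3 c2@8 c3@11 c4@14, authorship .11...22.33.44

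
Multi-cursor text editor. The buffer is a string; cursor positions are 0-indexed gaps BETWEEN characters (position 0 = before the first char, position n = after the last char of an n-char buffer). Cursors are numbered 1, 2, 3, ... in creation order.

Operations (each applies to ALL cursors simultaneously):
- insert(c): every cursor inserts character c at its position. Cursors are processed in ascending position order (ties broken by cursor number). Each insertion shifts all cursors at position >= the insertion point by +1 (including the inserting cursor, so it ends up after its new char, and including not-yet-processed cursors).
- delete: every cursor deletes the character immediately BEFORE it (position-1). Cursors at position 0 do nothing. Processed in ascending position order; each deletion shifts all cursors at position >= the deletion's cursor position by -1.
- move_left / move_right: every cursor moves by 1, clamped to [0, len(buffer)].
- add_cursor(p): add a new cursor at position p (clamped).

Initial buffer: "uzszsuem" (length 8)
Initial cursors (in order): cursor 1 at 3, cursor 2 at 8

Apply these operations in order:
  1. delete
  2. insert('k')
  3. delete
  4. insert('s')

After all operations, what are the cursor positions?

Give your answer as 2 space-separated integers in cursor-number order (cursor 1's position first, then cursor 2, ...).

After op 1 (delete): buffer="uzzsue" (len 6), cursors c1@2 c2@6, authorship ......
After op 2 (insert('k')): buffer="uzkzsuek" (len 8), cursors c1@3 c2@8, authorship ..1....2
After op 3 (delete): buffer="uzzsue" (len 6), cursors c1@2 c2@6, authorship ......
After op 4 (insert('s')): buffer="uzszsues" (len 8), cursors c1@3 c2@8, authorship ..1....2

Answer: 3 8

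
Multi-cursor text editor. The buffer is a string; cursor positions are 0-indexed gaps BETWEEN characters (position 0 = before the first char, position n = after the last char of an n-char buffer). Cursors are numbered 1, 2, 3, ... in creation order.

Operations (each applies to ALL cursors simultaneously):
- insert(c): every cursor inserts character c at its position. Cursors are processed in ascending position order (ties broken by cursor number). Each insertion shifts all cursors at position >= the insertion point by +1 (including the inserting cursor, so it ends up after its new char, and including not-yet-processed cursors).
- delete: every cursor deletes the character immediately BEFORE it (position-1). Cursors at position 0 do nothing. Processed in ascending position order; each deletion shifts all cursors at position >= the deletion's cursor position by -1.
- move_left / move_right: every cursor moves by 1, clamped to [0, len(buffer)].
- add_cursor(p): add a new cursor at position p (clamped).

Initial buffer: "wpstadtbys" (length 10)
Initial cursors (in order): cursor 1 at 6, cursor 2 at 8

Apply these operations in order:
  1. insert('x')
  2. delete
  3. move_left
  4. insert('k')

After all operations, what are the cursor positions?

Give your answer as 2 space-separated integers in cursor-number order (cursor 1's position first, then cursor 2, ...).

Answer: 6 9

Derivation:
After op 1 (insert('x')): buffer="wpstadxtbxys" (len 12), cursors c1@7 c2@10, authorship ......1..2..
After op 2 (delete): buffer="wpstadtbys" (len 10), cursors c1@6 c2@8, authorship ..........
After op 3 (move_left): buffer="wpstadtbys" (len 10), cursors c1@5 c2@7, authorship ..........
After op 4 (insert('k')): buffer="wpstakdtkbys" (len 12), cursors c1@6 c2@9, authorship .....1..2...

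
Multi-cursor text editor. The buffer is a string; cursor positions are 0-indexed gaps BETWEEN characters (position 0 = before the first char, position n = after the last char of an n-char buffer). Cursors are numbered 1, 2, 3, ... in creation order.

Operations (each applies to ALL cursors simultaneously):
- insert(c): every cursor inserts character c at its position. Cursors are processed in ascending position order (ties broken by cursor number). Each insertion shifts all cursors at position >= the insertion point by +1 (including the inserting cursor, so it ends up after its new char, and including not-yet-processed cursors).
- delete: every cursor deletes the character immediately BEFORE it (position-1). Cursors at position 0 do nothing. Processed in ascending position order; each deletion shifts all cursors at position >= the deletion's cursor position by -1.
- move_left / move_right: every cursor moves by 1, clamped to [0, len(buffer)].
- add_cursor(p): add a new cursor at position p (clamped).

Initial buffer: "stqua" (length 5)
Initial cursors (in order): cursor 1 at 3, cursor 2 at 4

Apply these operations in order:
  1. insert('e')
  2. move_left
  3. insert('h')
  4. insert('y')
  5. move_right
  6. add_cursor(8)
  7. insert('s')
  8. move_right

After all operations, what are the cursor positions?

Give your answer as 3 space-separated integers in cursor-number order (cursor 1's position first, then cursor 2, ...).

After op 1 (insert('e')): buffer="stqeuea" (len 7), cursors c1@4 c2@6, authorship ...1.2.
After op 2 (move_left): buffer="stqeuea" (len 7), cursors c1@3 c2@5, authorship ...1.2.
After op 3 (insert('h')): buffer="stqheuhea" (len 9), cursors c1@4 c2@7, authorship ...11.22.
After op 4 (insert('y')): buffer="stqhyeuhyea" (len 11), cursors c1@5 c2@9, authorship ...111.222.
After op 5 (move_right): buffer="stqhyeuhyea" (len 11), cursors c1@6 c2@10, authorship ...111.222.
After op 6 (add_cursor(8)): buffer="stqhyeuhyea" (len 11), cursors c1@6 c3@8 c2@10, authorship ...111.222.
After op 7 (insert('s')): buffer="stqhyesuhsyesa" (len 14), cursors c1@7 c3@10 c2@13, authorship ...1111.23222.
After op 8 (move_right): buffer="stqhyesuhsyesa" (len 14), cursors c1@8 c3@11 c2@14, authorship ...1111.23222.

Answer: 8 14 11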